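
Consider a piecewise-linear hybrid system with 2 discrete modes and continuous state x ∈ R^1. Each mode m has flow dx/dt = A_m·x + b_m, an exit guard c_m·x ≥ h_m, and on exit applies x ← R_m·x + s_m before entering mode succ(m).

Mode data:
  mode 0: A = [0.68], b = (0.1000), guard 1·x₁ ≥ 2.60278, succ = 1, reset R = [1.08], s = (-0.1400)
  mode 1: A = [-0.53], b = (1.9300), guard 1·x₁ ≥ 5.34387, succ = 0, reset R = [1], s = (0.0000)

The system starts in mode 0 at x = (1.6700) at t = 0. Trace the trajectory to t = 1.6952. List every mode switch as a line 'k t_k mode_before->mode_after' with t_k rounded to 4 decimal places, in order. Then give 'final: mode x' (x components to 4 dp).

Mode 0: guard c·x = 2.6028 hit at Δt = 0.6093 (t = 0.6093), x⁻ = (2.6028) → reset → x⁺ = (2.6710), jump to mode 1
Mode 1: flow for 1.0859 to horizon, guard not reached → x = (3.0957)

1 0.6093 0->1
final: 1 3.0957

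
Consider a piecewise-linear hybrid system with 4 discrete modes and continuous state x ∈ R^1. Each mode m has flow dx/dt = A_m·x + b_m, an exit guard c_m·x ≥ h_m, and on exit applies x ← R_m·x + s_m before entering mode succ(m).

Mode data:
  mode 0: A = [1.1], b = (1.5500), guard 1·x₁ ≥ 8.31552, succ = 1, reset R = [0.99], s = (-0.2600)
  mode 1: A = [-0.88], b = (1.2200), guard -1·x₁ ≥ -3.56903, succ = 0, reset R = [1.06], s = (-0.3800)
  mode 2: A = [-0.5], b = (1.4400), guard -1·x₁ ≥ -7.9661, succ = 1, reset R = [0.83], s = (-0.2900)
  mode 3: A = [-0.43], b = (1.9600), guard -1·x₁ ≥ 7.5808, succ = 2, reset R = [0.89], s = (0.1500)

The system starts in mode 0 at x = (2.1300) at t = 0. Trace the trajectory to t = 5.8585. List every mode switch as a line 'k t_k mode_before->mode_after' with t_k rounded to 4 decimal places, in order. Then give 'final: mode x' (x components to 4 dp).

Mode 0: guard c·x = 8.3155 hit at Δt = 0.9189 (t = 0.9189), x⁻ = (8.3155) → reset → x⁺ = (7.9724), jump to mode 1
Mode 1: guard c·x = -3.5690 hit at Δt = 1.2550 (t = 2.1739), x⁻ = (3.5690) → reset → x⁺ = (3.4032), jump to mode 0
Mode 0: guard c·x = 8.3155 hit at Δt = 0.6395 (t = 2.8134), x⁻ = (8.3155) → reset → x⁺ = (7.9724), jump to mode 1
Mode 1: guard c·x = -3.5690 hit at Δt = 1.2550 (t = 4.0684), x⁻ = (3.5690) → reset → x⁺ = (3.4032), jump to mode 0
Mode 0: guard c·x = 8.3155 hit at Δt = 0.6395 (t = 4.7080), x⁻ = (8.3155) → reset → x⁺ = (7.9724), jump to mode 1
Mode 1: flow for 1.1505 to horizon, guard not reached → x = (3.7792)

1 0.9189 0->1
2 2.1739 1->0
3 2.8134 0->1
4 4.0684 1->0
5 4.7080 0->1
final: 1 3.7792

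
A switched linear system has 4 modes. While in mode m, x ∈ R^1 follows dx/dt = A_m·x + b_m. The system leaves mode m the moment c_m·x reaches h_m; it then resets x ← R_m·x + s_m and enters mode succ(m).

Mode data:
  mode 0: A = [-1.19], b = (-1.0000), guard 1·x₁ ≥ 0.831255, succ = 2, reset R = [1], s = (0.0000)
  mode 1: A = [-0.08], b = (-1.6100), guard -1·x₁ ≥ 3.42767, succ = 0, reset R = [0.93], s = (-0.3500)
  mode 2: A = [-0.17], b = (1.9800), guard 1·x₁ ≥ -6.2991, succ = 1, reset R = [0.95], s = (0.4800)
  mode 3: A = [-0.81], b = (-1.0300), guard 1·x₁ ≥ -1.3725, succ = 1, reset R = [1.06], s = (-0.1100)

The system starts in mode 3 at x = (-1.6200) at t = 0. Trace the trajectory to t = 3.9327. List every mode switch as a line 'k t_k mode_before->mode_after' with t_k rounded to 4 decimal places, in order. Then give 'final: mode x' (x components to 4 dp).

Mode 3: guard c·x = -1.3725 hit at Δt = 1.5299 (t = 1.5299), x⁻ = (-1.3725) → reset → x⁺ = (-1.5649), jump to mode 1
Mode 1: guard c·x = 3.4277 hit at Δt = 1.3221 (t = 2.8520), x⁻ = (-3.4277) → reset → x⁺ = (-3.5377), jump to mode 0
Mode 0: flow for 1.0807 to horizon, guard not reached → x = (-1.5858)

1 1.5299 3->1
2 2.8520 1->0
final: 0 -1.5858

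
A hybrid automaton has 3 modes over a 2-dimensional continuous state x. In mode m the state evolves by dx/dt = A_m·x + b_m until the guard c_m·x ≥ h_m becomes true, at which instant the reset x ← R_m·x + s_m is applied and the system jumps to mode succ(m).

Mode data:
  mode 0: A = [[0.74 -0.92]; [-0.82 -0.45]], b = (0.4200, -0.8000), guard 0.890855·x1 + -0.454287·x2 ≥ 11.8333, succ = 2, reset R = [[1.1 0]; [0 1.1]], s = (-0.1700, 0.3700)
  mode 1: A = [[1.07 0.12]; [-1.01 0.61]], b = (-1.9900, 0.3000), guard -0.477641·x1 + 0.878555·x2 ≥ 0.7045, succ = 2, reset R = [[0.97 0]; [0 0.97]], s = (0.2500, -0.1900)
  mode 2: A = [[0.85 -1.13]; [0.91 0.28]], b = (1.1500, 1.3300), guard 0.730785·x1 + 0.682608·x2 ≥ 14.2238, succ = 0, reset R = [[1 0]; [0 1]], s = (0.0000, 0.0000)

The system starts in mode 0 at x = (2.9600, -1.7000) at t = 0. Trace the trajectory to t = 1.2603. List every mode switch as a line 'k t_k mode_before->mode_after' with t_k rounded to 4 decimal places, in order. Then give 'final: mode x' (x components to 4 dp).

Mode 0: guard c·x = 11.8333 hit at Δt = 0.9398 (t = 0.9398), x⁻ = (10.4033, -5.6473) → reset → x⁺ = (11.2736, -5.8420), jump to mode 2
Mode 2: flow for 0.3205 to horizon, guard not reached → x = (16.8984, -1.6598)

1 0.9398 0->2
final: 2 16.8984 -1.6598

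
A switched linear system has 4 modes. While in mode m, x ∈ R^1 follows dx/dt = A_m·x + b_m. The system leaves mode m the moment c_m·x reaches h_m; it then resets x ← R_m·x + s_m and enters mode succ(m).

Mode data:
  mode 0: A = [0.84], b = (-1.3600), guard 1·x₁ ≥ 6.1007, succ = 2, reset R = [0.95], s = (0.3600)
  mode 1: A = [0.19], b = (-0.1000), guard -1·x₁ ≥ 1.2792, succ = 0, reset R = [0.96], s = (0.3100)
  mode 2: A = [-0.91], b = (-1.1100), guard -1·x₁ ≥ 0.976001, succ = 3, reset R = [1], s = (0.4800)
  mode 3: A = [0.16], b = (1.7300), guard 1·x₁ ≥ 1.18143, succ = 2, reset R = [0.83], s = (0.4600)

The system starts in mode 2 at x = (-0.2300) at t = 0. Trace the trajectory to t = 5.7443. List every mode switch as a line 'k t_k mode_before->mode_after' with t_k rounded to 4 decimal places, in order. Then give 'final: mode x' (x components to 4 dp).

1 1.5398 2->3
2 2.4814 3->2
3 5.1077 2->3
final: 3 0.6101

Mode 2: guard c·x = 0.9760 hit at Δt = 1.5398 (t = 1.5398), x⁻ = (-0.9760) → reset → x⁺ = (-0.4960), jump to mode 3
Mode 3: guard c·x = 1.1814 hit at Δt = 0.9416 (t = 2.4814), x⁻ = (1.1814) → reset → x⁺ = (1.4406), jump to mode 2
Mode 2: guard c·x = 0.9760 hit at Δt = 2.6263 (t = 5.1077), x⁻ = (-0.9760) → reset → x⁺ = (-0.4960), jump to mode 3
Mode 3: flow for 0.6366 to horizon, guard not reached → x = (0.6101)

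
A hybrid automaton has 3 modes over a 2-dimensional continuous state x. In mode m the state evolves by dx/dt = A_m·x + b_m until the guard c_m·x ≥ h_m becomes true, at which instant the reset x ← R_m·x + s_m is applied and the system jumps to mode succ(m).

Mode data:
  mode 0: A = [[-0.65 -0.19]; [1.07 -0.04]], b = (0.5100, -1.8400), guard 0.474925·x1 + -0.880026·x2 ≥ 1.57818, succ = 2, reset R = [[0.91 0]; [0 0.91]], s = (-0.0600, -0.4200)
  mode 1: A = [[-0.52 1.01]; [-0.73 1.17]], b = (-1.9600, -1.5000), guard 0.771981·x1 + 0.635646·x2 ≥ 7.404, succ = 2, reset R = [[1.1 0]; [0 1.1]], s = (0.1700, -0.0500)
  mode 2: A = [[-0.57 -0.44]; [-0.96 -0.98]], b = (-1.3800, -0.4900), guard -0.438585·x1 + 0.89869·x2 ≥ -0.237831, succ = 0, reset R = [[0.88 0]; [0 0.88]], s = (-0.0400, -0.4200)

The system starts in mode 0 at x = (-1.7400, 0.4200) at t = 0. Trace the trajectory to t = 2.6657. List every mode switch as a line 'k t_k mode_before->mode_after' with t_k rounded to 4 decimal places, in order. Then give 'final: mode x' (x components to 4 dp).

Mode 0: guard c·x = 1.5782 hit at Δt = 0.8352 (t = 0.8352), x⁻ = (-0.5545, -2.0926) → reset → x⁺ = (-0.5646, -2.3243), jump to mode 2
Mode 2: guard c·x = -0.2378 hit at Δt = 1.0196 (t = 1.8548), x⁻ = (-0.9257, -0.7164) → reset → x⁺ = (-0.8546, -1.0504), jump to mode 0
Mode 0: guard c·x = 1.5782 hit at Δt = 0.3901 (t = 2.2449), x⁻ = (-0.3851, -2.0012) → reset → x⁺ = (-0.4104, -2.2411), jump to mode 2
Mode 2: flow for 0.4208 to horizon, guard not reached → x = (-0.5374, -1.4973)

1 0.8352 0->2
2 1.8548 2->0
3 2.2449 0->2
final: 2 -0.5374 -1.4973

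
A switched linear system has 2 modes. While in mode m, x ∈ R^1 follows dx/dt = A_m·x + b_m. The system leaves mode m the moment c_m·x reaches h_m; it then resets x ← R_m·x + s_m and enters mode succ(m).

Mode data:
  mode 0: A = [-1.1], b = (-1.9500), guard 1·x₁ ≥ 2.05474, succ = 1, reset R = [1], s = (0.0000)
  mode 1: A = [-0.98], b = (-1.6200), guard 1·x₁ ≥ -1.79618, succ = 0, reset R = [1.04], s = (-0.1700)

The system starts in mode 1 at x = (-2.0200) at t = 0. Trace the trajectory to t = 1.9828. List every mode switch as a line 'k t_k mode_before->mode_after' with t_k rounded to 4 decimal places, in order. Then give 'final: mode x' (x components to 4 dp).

Mode 1: guard c·x = -1.7962 hit at Δt = 0.9607 (t = 0.9607), x⁻ = (-1.7962) → reset → x⁺ = (-2.0380), jump to mode 0
Mode 0: flow for 1.0221 to horizon, guard not reached → x = (-1.8589)

1 0.9607 1->0
final: 0 -1.8589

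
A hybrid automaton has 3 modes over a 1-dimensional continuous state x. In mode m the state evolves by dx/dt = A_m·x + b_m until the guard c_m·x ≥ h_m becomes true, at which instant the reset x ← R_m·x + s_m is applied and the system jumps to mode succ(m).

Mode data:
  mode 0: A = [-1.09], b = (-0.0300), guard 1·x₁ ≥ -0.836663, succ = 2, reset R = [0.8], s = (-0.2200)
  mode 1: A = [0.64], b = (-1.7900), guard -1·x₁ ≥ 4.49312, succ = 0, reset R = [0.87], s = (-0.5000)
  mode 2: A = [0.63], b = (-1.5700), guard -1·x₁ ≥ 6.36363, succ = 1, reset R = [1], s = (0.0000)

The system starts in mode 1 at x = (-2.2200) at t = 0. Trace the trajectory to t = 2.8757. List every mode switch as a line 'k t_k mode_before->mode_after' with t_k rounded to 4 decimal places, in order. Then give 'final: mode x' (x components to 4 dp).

Mode 1: guard c·x = 4.4931 hit at Δt = 0.5839 (t = 0.5839), x⁻ = (-4.4931) → reset → x⁺ = (-4.4090), jump to mode 0
Mode 0: guard c·x = -0.8367 hit at Δt = 1.5497 (t = 2.1336), x⁻ = (-0.8367) → reset → x⁺ = (-0.8893), jump to mode 2
Mode 2: flow for 0.7421 to horizon, guard not reached → x = (-2.9048)

1 0.5839 1->0
2 2.1336 0->2
final: 2 -2.9048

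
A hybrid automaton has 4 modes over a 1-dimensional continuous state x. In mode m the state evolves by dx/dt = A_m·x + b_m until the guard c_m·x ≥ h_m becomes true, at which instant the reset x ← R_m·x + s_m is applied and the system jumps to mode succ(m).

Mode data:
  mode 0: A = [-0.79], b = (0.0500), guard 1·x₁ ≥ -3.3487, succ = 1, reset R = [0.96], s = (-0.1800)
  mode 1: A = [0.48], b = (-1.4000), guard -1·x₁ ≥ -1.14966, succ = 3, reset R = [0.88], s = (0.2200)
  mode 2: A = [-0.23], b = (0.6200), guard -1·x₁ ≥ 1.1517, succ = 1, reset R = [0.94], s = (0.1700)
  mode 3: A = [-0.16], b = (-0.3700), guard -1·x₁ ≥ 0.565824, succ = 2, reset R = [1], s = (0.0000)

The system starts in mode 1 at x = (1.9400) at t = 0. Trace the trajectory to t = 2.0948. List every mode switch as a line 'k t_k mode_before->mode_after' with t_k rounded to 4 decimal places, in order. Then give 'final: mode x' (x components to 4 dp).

Mode 1: guard c·x = -1.1497 hit at Δt = 1.2352 (t = 1.2352), x⁻ = (1.1497) → reset → x⁺ = (1.2317), jump to mode 3
Mode 3: flow for 0.8596 to horizon, guard not reached → x = (0.7763)

1 1.2352 1->3
final: 3 0.7763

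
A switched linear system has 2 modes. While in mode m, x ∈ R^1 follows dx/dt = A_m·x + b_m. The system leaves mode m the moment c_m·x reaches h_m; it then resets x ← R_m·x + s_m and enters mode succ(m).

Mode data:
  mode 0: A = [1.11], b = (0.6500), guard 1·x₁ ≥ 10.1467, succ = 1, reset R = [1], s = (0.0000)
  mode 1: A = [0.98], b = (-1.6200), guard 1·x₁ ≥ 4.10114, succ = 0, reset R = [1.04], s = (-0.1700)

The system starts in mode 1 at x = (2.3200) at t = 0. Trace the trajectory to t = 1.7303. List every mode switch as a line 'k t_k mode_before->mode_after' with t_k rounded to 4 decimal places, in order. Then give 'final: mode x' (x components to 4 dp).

Mode 1: guard c·x = 4.1011 hit at Δt = 1.3269 (t = 1.3269), x⁻ = (4.1011) → reset → x⁺ = (4.0952), jump to mode 0
Mode 0: flow for 0.4034 to horizon, guard not reached → x = (6.7390)

1 1.3269 1->0
final: 0 6.7390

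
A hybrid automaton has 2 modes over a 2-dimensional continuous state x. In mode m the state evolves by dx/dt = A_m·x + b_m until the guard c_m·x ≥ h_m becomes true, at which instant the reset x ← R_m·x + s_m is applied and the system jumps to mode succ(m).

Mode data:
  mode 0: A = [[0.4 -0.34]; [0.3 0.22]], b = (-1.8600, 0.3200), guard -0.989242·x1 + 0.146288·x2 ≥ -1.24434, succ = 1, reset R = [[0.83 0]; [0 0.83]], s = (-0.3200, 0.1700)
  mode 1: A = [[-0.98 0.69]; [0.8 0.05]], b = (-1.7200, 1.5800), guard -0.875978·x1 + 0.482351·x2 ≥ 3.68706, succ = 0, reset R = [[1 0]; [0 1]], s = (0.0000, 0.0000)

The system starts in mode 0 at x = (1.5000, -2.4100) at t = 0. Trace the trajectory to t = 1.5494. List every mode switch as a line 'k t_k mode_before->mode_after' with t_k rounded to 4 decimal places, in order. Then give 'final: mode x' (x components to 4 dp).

Mode 0: guard c·x = -1.2443 hit at Δt = 0.9861 (t = 0.9861), x⁻ = (0.9282, -2.2291) → reset → x⁺ = (0.4504, -1.6801), jump to mode 1
Mode 1: flow for 0.5633 to horizon, guard not reached → x = (-0.8549, -0.9543)

1 0.9861 0->1
final: 1 -0.8549 -0.9543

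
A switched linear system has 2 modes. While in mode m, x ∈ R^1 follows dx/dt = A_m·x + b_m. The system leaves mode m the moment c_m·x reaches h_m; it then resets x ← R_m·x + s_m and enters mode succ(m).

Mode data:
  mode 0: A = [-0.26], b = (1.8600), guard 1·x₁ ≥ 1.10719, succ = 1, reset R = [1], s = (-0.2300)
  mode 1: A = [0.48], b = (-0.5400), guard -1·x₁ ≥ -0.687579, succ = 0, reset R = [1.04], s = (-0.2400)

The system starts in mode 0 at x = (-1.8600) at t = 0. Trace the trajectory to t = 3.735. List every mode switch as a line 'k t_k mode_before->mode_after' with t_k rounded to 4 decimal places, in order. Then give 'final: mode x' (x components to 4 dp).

1 1.5356 0->1
2 2.7194 1->0
3 3.1018 0->1
final: 1 0.7892

Mode 0: guard c·x = 1.1072 hit at Δt = 1.5356 (t = 1.5356), x⁻ = (1.1072) → reset → x⁺ = (0.8772), jump to mode 1
Mode 1: guard c·x = -0.6876 hit at Δt = 1.1838 (t = 2.7194), x⁻ = (0.6876) → reset → x⁺ = (0.4751), jump to mode 0
Mode 0: guard c·x = 1.1072 hit at Δt = 0.3824 (t = 3.1018), x⁻ = (1.1072) → reset → x⁺ = (0.8772), jump to mode 1
Mode 1: flow for 0.6332 to horizon, guard not reached → x = (0.7892)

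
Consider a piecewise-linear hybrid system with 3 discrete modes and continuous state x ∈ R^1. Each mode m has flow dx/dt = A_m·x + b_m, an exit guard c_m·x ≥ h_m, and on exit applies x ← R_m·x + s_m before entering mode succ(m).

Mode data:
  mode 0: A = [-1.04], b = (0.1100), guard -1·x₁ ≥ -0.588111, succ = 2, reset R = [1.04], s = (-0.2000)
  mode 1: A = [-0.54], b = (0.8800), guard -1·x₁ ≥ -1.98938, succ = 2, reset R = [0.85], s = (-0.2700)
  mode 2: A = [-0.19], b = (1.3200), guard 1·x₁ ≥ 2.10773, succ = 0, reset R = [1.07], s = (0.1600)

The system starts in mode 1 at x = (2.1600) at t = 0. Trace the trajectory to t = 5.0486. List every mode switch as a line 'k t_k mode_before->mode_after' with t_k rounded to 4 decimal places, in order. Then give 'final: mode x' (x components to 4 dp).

Mode 1: guard c·x = -1.9894 hit at Δt = 0.7188 (t = 0.7188), x⁻ = (1.9894) → reset → x⁺ = (1.4210), jump to mode 2
Mode 2: guard c·x = 2.1077 hit at Δt = 0.6984 (t = 1.4172), x⁻ = (2.1077) → reset → x⁺ = (2.4153), jump to mode 0
Mode 0: guard c·x = -0.5881 hit at Δt = 1.5059 (t = 2.9231), x⁻ = (0.5881) → reset → x⁺ = (0.4116), jump to mode 2
Mode 2: guard c·x = 2.1077 hit at Δt = 1.5813 (t = 4.5044), x⁻ = (2.1077) → reset → x⁺ = (2.4153), jump to mode 0
Mode 0: flow for 0.5442 to horizon, guard not reached → x = (1.4171)

1 0.7188 1->2
2 1.4172 2->0
3 2.9231 0->2
4 4.5044 2->0
final: 0 1.4171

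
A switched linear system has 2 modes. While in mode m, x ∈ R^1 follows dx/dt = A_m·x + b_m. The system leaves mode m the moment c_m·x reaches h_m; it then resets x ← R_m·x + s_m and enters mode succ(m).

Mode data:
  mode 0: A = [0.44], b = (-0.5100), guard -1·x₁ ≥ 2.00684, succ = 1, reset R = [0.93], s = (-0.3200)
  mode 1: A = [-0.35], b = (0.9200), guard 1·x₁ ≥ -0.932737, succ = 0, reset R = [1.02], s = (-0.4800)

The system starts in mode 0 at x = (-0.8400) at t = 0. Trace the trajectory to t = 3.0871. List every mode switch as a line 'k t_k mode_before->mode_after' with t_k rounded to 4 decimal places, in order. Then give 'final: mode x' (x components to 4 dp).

Mode 0: guard c·x = 2.0068 hit at Δt = 1.0449 (t = 1.0449), x⁻ = (-2.0068) → reset → x⁺ = (-2.1864), jump to mode 1
Mode 1: guard c·x = -0.9327 hit at Δt = 0.8617 (t = 1.9066), x⁻ = (-0.9327) → reset → x⁺ = (-1.4314), jump to mode 0
Mode 0: guard c·x = 2.0068 hit at Δt = 0.4559 (t = 2.3625), x⁻ = (-2.0068) → reset → x⁺ = (-2.1864), jump to mode 1
Mode 1: flow for 0.7246 to horizon, guard not reached → x = (-1.1078)

1 1.0449 0->1
2 1.9066 1->0
3 2.3625 0->1
final: 1 -1.1078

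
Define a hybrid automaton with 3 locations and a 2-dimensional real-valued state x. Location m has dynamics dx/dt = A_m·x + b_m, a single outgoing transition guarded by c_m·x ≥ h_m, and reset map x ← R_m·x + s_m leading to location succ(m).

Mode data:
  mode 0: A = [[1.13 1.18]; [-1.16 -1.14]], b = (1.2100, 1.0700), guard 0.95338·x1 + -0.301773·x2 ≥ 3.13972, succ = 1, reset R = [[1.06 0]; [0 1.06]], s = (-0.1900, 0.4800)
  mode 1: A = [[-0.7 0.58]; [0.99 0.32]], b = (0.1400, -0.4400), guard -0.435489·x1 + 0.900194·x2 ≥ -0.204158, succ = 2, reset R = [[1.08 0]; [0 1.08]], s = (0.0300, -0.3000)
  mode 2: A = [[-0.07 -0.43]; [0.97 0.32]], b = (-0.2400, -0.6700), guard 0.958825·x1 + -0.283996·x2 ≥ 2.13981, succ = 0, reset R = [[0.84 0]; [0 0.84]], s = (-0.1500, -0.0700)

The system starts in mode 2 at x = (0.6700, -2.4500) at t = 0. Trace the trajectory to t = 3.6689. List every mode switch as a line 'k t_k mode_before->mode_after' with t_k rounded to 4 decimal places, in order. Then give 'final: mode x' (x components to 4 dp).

1 0.8178 2->0
2 2.3172 0->1
3 3.1006 1->2
final: 2 1.5618 1.1202

Mode 2: guard c·x = 2.1398 hit at Δt = 0.8178 (t = 0.8178), x⁻ = (1.3706, -2.9071) → reset → x⁺ = (1.0013, -2.5120), jump to mode 0
Mode 0: guard c·x = 3.1397 hit at Δt = 1.4994 (t = 2.3172), x⁻ = (2.9244, -1.1654) → reset → x⁺ = (2.9098, -0.7553), jump to mode 1
Mode 1: guard c·x = -0.2042 hit at Δt = 0.7834 (t = 3.1006), x⁻ = (1.7819, 0.6352) → reset → x⁺ = (1.9544, 0.3860), jump to mode 2
Mode 2: flow for 0.5683 to horizon, guard not reached → x = (1.5618, 1.1202)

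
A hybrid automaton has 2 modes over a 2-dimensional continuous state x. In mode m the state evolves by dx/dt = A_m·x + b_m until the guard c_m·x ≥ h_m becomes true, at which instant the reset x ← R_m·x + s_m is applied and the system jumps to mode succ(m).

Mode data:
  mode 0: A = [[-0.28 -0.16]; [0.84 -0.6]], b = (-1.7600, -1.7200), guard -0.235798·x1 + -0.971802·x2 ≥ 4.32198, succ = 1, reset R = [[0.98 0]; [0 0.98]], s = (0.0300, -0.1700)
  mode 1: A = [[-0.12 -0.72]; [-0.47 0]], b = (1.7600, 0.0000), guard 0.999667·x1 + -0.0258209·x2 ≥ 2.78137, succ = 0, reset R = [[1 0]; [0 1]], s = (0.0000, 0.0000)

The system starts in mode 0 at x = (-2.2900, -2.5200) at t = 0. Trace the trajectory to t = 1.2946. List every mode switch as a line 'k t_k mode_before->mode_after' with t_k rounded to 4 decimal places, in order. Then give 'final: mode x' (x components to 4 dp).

1 0.6736 0->1
final: 1 0.2361 -3.5623

Mode 0: guard c·x = 4.3220 hit at Δt = 0.6736 (t = 0.6736), x⁻ = (-2.6619, -3.8015) → reset → x⁺ = (-2.5786, -3.8955), jump to mode 1
Mode 1: flow for 0.6210 to horizon, guard not reached → x = (0.2361, -3.5623)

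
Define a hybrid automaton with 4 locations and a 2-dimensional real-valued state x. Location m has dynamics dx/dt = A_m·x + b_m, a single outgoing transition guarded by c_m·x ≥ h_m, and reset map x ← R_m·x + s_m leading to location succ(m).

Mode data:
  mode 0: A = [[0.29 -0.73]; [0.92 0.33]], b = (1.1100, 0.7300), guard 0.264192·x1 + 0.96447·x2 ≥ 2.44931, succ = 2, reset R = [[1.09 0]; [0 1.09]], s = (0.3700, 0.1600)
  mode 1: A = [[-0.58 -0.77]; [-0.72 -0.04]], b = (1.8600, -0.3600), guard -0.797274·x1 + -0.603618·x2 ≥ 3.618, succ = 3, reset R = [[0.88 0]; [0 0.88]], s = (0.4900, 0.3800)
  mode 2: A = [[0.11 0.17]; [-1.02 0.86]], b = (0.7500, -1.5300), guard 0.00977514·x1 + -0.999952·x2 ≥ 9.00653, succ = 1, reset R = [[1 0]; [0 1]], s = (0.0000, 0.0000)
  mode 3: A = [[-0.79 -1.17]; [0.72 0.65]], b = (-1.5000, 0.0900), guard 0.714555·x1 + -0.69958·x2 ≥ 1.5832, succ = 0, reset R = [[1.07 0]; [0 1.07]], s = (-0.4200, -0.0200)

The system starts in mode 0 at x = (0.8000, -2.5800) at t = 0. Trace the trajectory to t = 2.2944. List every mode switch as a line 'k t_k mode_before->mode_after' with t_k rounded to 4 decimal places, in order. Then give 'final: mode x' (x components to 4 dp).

Mode 0: guard c·x = 2.4493 hit at Δt = 1.3217 (t = 1.3217), x⁻ = (4.4664, 1.3161) → reset → x⁺ = (5.2384, 1.5945), jump to mode 2
Mode 2: flow for 0.9727 to horizon, guard not reached → x = (6.2148, -7.6045)

1 1.3217 0->2
final: 2 6.2148 -7.6045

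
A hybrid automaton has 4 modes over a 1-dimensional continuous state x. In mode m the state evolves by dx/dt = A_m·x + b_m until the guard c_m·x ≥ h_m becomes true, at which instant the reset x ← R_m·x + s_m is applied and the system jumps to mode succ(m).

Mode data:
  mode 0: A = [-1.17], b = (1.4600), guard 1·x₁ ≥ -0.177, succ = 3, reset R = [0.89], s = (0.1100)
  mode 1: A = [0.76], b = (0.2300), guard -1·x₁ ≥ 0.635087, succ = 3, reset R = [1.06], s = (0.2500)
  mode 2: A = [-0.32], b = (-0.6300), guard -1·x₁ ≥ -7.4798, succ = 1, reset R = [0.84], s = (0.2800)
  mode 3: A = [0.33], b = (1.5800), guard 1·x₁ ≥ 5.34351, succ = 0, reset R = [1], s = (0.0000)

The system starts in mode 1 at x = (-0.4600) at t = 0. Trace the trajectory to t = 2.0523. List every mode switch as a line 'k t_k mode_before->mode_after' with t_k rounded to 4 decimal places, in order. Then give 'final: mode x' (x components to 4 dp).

1 0.9841 1->3
final: 3 1.4214

Mode 1: guard c·x = 0.6351 hit at Δt = 0.9841 (t = 0.9841), x⁻ = (-0.6351) → reset → x⁺ = (-0.4232), jump to mode 3
Mode 3: flow for 1.0682 to horizon, guard not reached → x = (1.4214)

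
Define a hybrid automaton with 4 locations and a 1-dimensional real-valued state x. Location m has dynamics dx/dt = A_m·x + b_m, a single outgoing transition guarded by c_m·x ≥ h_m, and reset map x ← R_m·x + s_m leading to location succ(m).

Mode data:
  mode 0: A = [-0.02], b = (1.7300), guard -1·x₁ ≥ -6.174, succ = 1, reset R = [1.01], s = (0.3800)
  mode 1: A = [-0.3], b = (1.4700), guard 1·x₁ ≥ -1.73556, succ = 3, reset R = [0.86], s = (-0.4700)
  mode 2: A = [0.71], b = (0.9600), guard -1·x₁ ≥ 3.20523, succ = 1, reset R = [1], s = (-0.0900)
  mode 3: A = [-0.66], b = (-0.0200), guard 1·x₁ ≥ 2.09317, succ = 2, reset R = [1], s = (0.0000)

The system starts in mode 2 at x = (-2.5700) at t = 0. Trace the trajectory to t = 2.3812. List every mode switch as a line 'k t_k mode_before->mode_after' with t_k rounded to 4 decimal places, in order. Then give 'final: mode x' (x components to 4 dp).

1 0.5912 2->1
2 1.2949 1->3
final: 3 -0.9737

Mode 2: guard c·x = 3.2052 hit at Δt = 0.5912 (t = 0.5912), x⁻ = (-3.2052) → reset → x⁺ = (-3.2952), jump to mode 1
Mode 1: guard c·x = -1.7356 hit at Δt = 0.7037 (t = 1.2949), x⁻ = (-1.7356) → reset → x⁺ = (-1.9626), jump to mode 3
Mode 3: flow for 1.0863 to horizon, guard not reached → x = (-0.9737)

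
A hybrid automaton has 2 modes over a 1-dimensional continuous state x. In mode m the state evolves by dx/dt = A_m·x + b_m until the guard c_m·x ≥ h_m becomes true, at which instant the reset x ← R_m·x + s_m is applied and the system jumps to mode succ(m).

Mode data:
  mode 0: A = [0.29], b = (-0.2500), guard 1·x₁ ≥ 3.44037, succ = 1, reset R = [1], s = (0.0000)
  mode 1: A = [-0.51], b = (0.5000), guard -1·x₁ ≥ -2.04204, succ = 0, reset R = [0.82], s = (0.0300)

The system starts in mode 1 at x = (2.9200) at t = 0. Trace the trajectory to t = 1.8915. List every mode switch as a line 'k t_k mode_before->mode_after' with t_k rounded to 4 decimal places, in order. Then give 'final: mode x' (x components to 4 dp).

Mode 1: guard c·x = -2.0420 hit at Δt = 1.1817 (t = 1.1817), x⁻ = (2.0420) → reset → x⁺ = (1.7045), jump to mode 0
Mode 0: flow for 0.7098 to horizon, guard not reached → x = (1.8970)

1 1.1817 1->0
final: 0 1.8970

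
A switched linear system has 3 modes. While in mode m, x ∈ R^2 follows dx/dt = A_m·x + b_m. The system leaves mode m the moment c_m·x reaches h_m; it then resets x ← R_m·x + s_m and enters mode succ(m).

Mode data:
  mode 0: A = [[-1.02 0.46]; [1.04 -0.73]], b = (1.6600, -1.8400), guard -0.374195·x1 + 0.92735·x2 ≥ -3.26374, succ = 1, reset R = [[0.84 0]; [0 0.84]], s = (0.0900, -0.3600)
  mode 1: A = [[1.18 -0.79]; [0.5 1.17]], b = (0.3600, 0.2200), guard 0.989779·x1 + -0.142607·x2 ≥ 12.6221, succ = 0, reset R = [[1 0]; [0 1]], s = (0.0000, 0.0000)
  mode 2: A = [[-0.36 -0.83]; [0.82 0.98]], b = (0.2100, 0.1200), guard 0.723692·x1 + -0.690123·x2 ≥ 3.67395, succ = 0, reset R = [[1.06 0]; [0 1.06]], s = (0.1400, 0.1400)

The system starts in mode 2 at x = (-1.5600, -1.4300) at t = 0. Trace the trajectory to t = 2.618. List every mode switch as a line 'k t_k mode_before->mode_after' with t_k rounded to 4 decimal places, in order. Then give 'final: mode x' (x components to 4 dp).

Mode 2: guard c·x = 3.6740 hit at Δt = 0.9649 (t = 0.9649), x⁻ = (1.0132, -4.2612) → reset → x⁺ = (1.2139, -4.3768), jump to mode 0
Mode 0: guard c·x = -3.2637 hit at Δt = 0.6184 (t = 1.5833), x⁻ = (0.6284, -3.2659) → reset → x⁺ = (0.6178, -3.1033), jump to mode 1
Mode 1: flow for 1.0347 to horizon, guard not reached → x = (10.0892, -6.6577)

1 0.9649 2->0
2 1.5833 0->1
final: 1 10.0892 -6.6577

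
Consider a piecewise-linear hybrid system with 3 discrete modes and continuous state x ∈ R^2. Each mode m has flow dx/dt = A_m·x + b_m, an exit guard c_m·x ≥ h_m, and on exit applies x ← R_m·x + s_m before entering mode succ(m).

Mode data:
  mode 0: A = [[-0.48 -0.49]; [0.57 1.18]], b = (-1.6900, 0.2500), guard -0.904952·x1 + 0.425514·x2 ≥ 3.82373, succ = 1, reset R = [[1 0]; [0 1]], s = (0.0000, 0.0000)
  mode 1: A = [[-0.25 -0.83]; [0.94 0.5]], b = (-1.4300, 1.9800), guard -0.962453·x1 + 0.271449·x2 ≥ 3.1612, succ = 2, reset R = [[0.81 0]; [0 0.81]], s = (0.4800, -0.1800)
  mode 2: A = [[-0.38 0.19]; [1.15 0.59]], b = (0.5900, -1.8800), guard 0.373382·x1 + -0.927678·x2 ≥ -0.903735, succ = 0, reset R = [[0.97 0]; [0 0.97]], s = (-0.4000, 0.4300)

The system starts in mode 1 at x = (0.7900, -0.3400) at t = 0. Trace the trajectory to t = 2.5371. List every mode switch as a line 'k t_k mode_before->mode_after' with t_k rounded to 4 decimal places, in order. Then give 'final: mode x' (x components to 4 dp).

1 1.4471 1->2
2 1.9290 2->0
final: 0 -2.2085 1.3743

Mode 1: guard c·x = 3.1612 hit at Δt = 1.4471 (t = 1.4471), x⁻ = (-2.5787, 2.5026) → reset → x⁺ = (-1.6087, 1.8471), jump to mode 2
Mode 2: guard c·x = -0.9037 hit at Δt = 0.4819 (t = 1.9290), x⁻ = (-0.9797, 0.5799) → reset → x⁺ = (-1.3503, 0.9925), jump to mode 0
Mode 0: flow for 0.6081 to horizon, guard not reached → x = (-2.2085, 1.3743)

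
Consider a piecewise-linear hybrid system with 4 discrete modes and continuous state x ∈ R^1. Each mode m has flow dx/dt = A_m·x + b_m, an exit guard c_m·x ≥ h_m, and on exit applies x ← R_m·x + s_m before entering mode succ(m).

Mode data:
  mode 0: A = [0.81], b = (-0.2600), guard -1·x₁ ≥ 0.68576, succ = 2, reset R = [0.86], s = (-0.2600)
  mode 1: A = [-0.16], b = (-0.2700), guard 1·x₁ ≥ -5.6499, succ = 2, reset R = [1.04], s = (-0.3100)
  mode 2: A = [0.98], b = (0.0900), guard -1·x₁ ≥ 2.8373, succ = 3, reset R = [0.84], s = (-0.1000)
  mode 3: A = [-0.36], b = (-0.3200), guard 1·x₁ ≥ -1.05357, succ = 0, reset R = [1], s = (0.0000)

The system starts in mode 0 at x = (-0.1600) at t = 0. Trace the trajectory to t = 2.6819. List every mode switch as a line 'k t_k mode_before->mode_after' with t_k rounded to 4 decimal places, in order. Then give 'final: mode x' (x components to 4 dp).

1 0.9119 0->2
2 2.2253 2->3
final: 3 -2.2417

Mode 0: guard c·x = 0.6858 hit at Δt = 0.9119 (t = 0.9119), x⁻ = (-0.6858) → reset → x⁺ = (-0.8498), jump to mode 2
Mode 2: guard c·x = 2.8373 hit at Δt = 1.3134 (t = 2.2253), x⁻ = (-2.8373) → reset → x⁺ = (-2.4833), jump to mode 3
Mode 3: flow for 0.4566 to horizon, guard not reached → x = (-2.2417)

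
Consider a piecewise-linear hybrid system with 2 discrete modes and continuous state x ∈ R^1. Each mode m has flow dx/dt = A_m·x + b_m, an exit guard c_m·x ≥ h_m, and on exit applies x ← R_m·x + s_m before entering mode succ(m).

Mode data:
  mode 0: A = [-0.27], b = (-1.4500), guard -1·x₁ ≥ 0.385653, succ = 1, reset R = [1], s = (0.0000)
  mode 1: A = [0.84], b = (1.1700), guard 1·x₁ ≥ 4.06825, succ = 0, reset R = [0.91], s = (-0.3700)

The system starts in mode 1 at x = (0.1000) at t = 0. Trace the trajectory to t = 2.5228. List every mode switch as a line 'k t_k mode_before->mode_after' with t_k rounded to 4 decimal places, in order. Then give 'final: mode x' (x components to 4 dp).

Mode 1: guard c·x = 4.0682 hit at Δt = 1.5440 (t = 1.5440), x⁻ = (4.0682) → reset → x⁺ = (3.3321), jump to mode 0
Mode 0: flow for 0.9788 to horizon, guard not reached → x = (1.3111)

1 1.5440 1->0
final: 0 1.3111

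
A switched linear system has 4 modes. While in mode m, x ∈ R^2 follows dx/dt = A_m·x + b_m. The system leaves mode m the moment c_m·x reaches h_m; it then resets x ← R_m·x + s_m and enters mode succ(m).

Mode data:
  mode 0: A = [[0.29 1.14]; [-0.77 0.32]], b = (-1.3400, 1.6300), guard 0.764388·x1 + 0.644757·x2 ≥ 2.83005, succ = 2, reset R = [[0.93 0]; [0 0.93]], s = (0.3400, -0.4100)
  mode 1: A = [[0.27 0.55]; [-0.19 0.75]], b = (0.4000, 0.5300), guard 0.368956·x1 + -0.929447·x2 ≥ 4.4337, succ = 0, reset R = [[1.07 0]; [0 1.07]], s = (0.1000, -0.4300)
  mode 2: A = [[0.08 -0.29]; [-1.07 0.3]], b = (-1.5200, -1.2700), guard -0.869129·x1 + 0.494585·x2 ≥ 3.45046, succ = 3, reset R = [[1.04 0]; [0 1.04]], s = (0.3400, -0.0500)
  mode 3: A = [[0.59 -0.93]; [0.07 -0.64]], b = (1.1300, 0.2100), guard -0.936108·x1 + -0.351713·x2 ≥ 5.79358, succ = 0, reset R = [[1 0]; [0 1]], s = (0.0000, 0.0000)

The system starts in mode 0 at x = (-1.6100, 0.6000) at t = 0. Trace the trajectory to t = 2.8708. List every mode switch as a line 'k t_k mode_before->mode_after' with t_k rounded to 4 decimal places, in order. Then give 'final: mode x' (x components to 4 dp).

Mode 0: guard c·x = 2.8300 hit at Δt = 1.1439 (t = 1.1439), x⁻ = (-0.2199, 4.6500) → reset → x⁺ = (0.1355, 3.9145), jump to mode 2
Mode 2: guard c·x = 3.4505 hit at Δt = 0.6027 (t = 1.7466), x⁻ = (-1.5158, 4.3129) → reset → x⁺ = (-1.2364, 4.4354), jump to mode 3
Mode 3: flow for 1.1242 to horizon, guard not reached → x = (-5.4904, 2.1274)

1 1.1439 0->2
2 1.7466 2->3
final: 3 -5.4904 2.1274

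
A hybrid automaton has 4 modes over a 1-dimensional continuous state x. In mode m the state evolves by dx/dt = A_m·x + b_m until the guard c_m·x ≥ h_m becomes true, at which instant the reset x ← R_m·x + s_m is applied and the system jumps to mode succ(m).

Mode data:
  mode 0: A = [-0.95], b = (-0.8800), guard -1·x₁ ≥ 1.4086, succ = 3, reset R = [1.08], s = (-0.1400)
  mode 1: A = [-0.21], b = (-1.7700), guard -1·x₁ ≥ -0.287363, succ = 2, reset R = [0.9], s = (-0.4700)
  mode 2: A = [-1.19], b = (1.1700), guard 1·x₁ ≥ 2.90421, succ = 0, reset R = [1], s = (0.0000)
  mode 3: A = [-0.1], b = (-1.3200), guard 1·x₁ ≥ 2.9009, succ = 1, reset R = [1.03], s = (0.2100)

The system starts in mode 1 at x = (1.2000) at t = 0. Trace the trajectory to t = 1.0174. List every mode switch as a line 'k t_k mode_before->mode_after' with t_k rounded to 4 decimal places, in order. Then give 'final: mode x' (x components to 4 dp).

Mode 1: guard c·x = -0.2874 hit at Δt = 0.4742 (t = 0.4742), x⁻ = (0.2874) → reset → x⁺ = (-0.2114), jump to mode 2
Mode 2: flow for 0.5432 to horizon, guard not reached → x = (0.3573)

1 0.4742 1->2
final: 2 0.3573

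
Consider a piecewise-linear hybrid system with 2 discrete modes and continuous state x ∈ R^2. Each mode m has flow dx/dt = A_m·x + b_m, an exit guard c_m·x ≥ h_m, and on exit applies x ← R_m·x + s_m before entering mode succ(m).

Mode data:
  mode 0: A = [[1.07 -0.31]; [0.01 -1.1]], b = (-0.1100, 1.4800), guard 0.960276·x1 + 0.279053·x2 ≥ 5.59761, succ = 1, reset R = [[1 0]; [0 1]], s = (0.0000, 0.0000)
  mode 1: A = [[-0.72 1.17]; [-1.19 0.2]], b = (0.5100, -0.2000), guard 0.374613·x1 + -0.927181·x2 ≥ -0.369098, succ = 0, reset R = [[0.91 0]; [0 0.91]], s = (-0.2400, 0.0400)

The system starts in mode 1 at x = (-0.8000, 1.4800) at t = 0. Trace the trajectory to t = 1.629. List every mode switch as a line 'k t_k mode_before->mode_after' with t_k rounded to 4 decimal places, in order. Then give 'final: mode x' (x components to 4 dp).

Mode 1: guard c·x = -0.3691 hit at Δt = 1.1364 (t = 1.1364), x⁻ = (1.3332, 0.9367) → reset → x⁺ = (0.9732, 0.8924), jump to mode 0
Mode 0: flow for 0.4926 to horizon, guard not reached → x = (1.3783, 1.0864)

1 1.1364 1->0
final: 0 1.3783 1.0864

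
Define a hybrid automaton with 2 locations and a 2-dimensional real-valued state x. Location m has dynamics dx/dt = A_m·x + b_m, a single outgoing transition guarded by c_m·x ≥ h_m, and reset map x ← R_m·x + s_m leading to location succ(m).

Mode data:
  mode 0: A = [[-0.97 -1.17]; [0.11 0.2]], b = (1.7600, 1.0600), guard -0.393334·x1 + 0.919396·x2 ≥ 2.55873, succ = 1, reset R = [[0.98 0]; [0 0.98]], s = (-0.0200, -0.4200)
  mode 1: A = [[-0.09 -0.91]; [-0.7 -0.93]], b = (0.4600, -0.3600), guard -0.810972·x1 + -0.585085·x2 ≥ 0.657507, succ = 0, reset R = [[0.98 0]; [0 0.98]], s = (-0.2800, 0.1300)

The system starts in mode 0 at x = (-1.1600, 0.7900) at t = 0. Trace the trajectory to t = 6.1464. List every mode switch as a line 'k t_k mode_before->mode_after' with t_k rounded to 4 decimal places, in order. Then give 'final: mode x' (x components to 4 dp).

1 1.3231 0->1
2 2.7486 1->0
3 3.7948 0->1
4 4.8345 1->0
5 5.6891 0->1
final: 1 -1.4612 1.4213

Mode 0: guard c·x = 2.5587 hit at Δt = 1.3231 (t = 1.3231), x⁻ = (-0.5801, 2.5349) → reset → x⁺ = (-0.5885, 2.0642), jump to mode 1
Mode 1: guard c·x = 0.6575 hit at Δt = 1.4255 (t = 2.7486), x⁻ = (-1.5020, 0.9582) → reset → x⁺ = (-1.7520, 1.0690), jump to mode 0
Mode 0: guard c·x = 2.5587 hit at Δt = 1.0462 (t = 3.7948), x⁻ = (-0.8771, 2.4078) → reset → x⁺ = (-0.8796, 1.9397), jump to mode 1
Mode 1: guard c·x = 0.6575 hit at Δt = 1.0396 (t = 4.8345), x⁻ = (-1.6344, 1.1417) → reset → x⁺ = (-1.8817, 1.2488), jump to mode 0
Mode 0: guard c·x = 2.5587 hit at Δt = 0.8546 (t = 5.6891), x⁻ = (-1.0520, 2.3330) → reset → x⁺ = (-1.0509, 1.8663), jump to mode 1
Mode 1: flow for 0.4573 to horizon, guard not reached → x = (-1.4612, 1.4213)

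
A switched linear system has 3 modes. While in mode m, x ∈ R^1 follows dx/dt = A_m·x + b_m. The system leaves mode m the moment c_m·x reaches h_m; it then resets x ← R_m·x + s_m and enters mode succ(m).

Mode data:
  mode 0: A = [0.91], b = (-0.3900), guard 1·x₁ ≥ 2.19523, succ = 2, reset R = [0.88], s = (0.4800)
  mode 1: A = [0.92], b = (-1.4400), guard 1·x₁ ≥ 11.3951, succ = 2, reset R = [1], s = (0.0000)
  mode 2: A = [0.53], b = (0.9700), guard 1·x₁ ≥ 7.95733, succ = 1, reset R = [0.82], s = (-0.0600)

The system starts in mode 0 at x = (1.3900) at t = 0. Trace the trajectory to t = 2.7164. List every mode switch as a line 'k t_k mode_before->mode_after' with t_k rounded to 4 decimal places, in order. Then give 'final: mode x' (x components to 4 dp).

Mode 0: guard c·x = 2.1952 hit at Δt = 0.6686 (t = 0.6686), x⁻ = (2.1952) → reset → x⁺ = (2.4118), jump to mode 2
Mode 2: guard c·x = 7.9573 hit at Δt = 1.5775 (t = 2.2461), x⁻ = (7.9573) → reset → x⁺ = (6.4650), jump to mode 1
Mode 1: flow for 0.4703 to horizon, guard not reached → x = (9.1176)

1 0.6686 0->2
2 2.2461 2->1
final: 1 9.1176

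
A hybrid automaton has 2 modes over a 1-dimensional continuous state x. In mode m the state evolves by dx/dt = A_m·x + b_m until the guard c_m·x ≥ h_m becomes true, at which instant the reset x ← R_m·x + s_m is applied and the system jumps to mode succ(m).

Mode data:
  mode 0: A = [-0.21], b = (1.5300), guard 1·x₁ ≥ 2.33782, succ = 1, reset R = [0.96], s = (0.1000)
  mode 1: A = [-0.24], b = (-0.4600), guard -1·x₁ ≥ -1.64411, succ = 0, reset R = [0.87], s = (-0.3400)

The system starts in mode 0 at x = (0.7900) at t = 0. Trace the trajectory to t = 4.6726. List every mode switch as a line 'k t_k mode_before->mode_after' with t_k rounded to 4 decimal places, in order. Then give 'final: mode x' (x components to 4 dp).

Mode 0: guard c·x = 2.3378 hit at Δt = 1.2961 (t = 1.2961), x⁻ = (2.3378) → reset → x⁺ = (2.3443), jump to mode 1
Mode 1: guard c·x = -1.6441 hit at Δt = 0.7480 (t = 2.0441), x⁻ = (1.6441) → reset → x⁺ = (1.0904), jump to mode 0
Mode 0: guard c·x = 2.3378 hit at Δt = 1.0706 (t = 3.1147), x⁻ = (2.3378) → reset → x⁺ = (2.3443), jump to mode 1
Mode 1: guard c·x = -1.6441 hit at Δt = 0.7480 (t = 3.8627), x⁻ = (1.6441) → reset → x⁺ = (1.0904), jump to mode 0
Mode 0: flow for 0.8099 to horizon, guard not reached → x = (2.0593)

1 1.2961 0->1
2 2.0441 1->0
3 3.1147 0->1
4 3.8627 1->0
final: 0 2.0593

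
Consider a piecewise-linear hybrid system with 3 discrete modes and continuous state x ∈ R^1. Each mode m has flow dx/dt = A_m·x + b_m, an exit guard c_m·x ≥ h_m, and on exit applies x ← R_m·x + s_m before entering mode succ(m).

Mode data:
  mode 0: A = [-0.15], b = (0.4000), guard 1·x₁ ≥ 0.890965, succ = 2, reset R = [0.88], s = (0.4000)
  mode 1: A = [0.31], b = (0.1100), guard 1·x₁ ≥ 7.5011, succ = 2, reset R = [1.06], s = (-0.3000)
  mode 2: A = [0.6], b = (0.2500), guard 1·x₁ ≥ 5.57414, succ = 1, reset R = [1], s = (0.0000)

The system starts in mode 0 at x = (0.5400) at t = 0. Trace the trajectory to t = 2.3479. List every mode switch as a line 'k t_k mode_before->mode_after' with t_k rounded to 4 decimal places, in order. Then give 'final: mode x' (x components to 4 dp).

Mode 0: guard c·x = 0.8910 hit at Δt = 1.2024 (t = 1.2024), x⁻ = (0.8910) → reset → x⁺ = (1.1840), jump to mode 2
Mode 2: flow for 1.1455 to horizon, guard not reached → x = (2.7661)

1 1.2024 0->2
final: 2 2.7661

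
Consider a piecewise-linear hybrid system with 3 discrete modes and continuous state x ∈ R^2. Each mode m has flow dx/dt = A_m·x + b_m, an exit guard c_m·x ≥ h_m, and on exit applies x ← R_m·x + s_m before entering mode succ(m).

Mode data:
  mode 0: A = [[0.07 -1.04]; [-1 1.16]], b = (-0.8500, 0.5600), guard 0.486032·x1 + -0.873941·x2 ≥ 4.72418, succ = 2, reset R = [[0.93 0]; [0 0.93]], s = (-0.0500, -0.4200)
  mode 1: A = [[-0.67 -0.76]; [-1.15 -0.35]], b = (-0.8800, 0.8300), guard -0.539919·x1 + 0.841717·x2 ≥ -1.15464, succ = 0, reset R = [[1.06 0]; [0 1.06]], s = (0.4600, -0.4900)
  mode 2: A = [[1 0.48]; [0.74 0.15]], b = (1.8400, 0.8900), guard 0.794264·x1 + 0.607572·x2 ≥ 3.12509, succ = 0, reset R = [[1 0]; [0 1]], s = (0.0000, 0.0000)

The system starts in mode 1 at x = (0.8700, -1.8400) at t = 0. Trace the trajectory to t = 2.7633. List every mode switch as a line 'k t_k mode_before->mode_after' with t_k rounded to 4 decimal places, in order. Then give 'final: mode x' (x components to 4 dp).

Mode 1: guard c·x = -1.1546 hit at Δt = 1.5280 (t = 1.5280), x⁻ = (0.4918, -1.0563) → reset → x⁺ = (0.9813, -1.6097), jump to mode 0
Mode 0: guard c·x = 4.7242 hit at Δt = 0.6336 (t = 2.1616), x⁻ = (2.2614, -4.1479) → reset → x⁺ = (2.0531, -4.2776), jump to mode 2
Mode 2: flow for 0.6017 to horizon, guard not reached → x = (3.8021, -2.8197)

1 1.5280 1->0
2 2.1616 0->2
final: 2 3.8021 -2.8197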